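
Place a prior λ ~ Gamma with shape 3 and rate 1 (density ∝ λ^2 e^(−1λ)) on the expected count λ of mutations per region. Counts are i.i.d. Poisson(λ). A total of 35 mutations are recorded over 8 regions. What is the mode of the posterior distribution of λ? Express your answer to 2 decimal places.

λ̂_MAP = 4.11

Σxᵢ = 35, n = 8.
Posterior ∝ λ^2e^(−1λ) · λ^35e^(−8λ) = λ^37e^(−9λ), i.e. Gamma(shape=38, rate=9).
The mode of a Gamma(a, b) with a ≥ 1 (shape–rate) is (a−1)/b = 37/9 ≈ 4.11.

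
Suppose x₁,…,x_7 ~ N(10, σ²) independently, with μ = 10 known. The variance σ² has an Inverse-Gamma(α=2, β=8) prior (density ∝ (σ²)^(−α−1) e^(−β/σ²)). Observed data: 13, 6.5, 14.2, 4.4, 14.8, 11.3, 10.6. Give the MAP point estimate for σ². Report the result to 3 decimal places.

σ̂²_MAP = 8.565

Sum of squared deviations about the known mean: SS = (13−10)² + (6.5−10)² + (14.2−10)² + (4.4−10)² + (14.8−10)² + (11.3−10)² + (10.6−10)² = 95.34.
The Normal likelihood contributes (σ²)^(−n/2) exp(−SS/(2σ²)), so the posterior is Inverse-Gamma(α + n/2, β + SS/2) = Inverse-Gamma(5.5, 55.67).
The mode of Inverse-Gamma(a, b) is b/(a+1) = 55.67/6.5 ≈ 8.565.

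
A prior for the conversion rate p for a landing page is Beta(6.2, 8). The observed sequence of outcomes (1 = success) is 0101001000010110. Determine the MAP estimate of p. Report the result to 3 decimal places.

Prior: Beta(6.2, 8).
Data: 6 successes in 16 trials (from the sequence). The binomial likelihood contributes p^6(1−p)^10, so the posterior is Beta(6.2+6, 8+10) = Beta(12.2, 18).
For Beta(a, b) with a, b > 1 the mode is (a−1)/(a+b−2) = 11.2/28.2 ≈ 0.397.

p̂_MAP = 0.397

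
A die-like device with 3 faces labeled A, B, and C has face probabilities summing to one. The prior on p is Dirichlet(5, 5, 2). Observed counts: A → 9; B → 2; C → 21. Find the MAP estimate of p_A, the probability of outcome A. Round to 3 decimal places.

MAP estimate of p_A = 0.317

The posterior is Dirichlet(αᵢ + nᵢ) = Dirichlet(14, 7, 23).
For a Dirichlet(a₁,…,a_K) with all aᵢ > 1, the mode has j-th component (aⱼ − 1)/(Σaᵢ − K).
Here Σaᵢ = 44 and K = 3, so p_A = (14 − 1)/(44 − 3) = 13/41 ≈ 0.317.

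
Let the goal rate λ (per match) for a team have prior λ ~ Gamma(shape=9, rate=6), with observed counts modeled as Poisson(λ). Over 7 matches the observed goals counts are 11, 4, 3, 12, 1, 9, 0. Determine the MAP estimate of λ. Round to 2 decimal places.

Σxᵢ = 11+4+3+12+1+9+0 = 40, with n = 7.
Posterior ∝ λ^8e^(−6λ) · λ^40e^(−7λ) = λ^48e^(−13λ), i.e. Gamma(shape=49, rate=13).
The mode of a Gamma(a, b) with a ≥ 1 (shape–rate) is (a−1)/b = 48/13 ≈ 3.69.

λ̂_MAP = 3.69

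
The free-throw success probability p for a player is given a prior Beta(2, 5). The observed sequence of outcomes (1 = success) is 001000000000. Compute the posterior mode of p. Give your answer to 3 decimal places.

p̂_MAP = 0.118

Prior: Beta(2, 5).
Data: 1 success in 12 trials (from the sequence). The binomial likelihood contributes p(1−p)^11, so the posterior is Beta(2+1, 5+11) = Beta(3, 16).
For Beta(a, b) with a, b > 1 the mode is (a−1)/(a+b−2) = 2/17 ≈ 0.118.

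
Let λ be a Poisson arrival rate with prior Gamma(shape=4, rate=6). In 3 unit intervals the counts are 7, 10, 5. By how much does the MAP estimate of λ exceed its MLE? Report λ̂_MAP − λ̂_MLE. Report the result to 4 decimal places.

Σxᵢ = 22. Posterior is Gamma(26, 9); MAP = (26−1)/9 = 25/9 ≈ 2.77778.
MLE = x̄ = 22/3 ≈ 7.33333.
Difference = 25/9 − 22/3 = -41/9 ≈ -4.5556.

MAP − MLE = -4.5556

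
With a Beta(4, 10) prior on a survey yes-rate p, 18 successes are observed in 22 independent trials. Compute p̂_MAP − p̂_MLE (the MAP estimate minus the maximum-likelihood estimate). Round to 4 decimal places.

MAP − MLE = -0.2005

Posterior is Beta(22, 14); MAP = (22−1)/(36−2) = 21/34 ≈ 0.61765.
MLE ignores the prior: p̂_MLE = k/n = 18/22 ≈ 0.81818.
Difference = 21/34 − 18/22 = -75/374 ≈ -0.2005.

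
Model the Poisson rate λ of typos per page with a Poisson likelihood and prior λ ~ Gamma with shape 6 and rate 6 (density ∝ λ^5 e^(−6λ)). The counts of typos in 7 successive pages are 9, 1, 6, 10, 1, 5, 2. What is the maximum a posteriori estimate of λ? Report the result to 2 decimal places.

Σxᵢ = 9+1+6+10+1+5+2 = 34, with n = 7.
Posterior ∝ λ^5e^(−6λ) · λ^34e^(−7λ) = λ^39e^(−13λ), i.e. Gamma(shape=40, rate=13).
The mode of a Gamma(a, b) with a ≥ 1 (shape–rate) is (a−1)/b = 39/13 ≈ 3.00.

λ̂_MAP = 3.00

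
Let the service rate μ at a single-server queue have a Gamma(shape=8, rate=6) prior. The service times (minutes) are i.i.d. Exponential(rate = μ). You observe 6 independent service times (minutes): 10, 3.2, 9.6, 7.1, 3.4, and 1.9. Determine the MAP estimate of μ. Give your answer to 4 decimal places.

The Exponential(rate=μ) likelihood is ∝ μ^n e^(−μΣtᵢ). Here n = 6 and Σtᵢ = 10 + 3.2 + 9.6 + 7.1 + 3.4 + 1.9 = 35.2.
Posterior ∝ μ^7e^(−6μ) · μ^6e^(−35.2μ) = μ^13e^(−41.2μ), i.e. Gamma(14, 41.2).
Mode = (a−1)/b = 13/41.2 ≈ 0.3155.

μ̂_MAP = 0.3155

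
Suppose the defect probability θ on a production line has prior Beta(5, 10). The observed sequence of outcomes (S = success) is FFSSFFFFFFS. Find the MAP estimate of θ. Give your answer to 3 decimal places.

Prior: Beta(5, 10).
Data: 3 successes in 11 trials (from the sequence). The binomial likelihood contributes θ^3(1−θ)^8, so the posterior is Beta(5+3, 10+8) = Beta(8, 18).
For Beta(a, b) with a, b > 1 the mode is (a−1)/(a+b−2) = 7/24 ≈ 0.292.

θ̂_MAP = 0.292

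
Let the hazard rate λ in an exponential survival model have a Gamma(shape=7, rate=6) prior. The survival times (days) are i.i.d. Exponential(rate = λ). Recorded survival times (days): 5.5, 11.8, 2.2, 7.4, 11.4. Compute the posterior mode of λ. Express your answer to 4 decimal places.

The Exponential(rate=λ) likelihood is ∝ λ^n e^(−λΣtᵢ). Here n = 5 and Σtᵢ = 5.5 + 11.8 + 2.2 + 7.4 + 11.4 = 38.3.
Posterior ∝ λ^6e^(−6λ) · λ^5e^(−38.3λ) = λ^11e^(−44.3λ), i.e. Gamma(12, 44.3).
Mode = (a−1)/b = 11/44.3 ≈ 0.2483.

λ̂_MAP = 0.2483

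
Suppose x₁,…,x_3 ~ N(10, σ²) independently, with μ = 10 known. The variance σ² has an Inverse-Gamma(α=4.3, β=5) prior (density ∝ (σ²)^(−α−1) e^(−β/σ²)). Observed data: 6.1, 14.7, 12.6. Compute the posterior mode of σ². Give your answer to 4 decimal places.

σ̂²_MAP = 3.9750

Sum of squared deviations about the known mean: SS = (6.1−10)² + (14.7−10)² + (12.6−10)² = 44.06.
The Normal likelihood contributes (σ²)^(−n/2) exp(−SS/(2σ²)), so the posterior is Inverse-Gamma(α + n/2, β + SS/2) = Inverse-Gamma(5.8, 27.03).
The mode of Inverse-Gamma(a, b) is b/(a+1) = 27.03/6.8 ≈ 3.9750.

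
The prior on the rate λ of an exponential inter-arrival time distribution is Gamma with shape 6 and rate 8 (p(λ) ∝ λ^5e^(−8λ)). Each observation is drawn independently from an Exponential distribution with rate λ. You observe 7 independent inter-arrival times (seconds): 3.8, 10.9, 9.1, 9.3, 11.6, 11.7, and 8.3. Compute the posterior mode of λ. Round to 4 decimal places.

The Exponential(rate=λ) likelihood is ∝ λ^n e^(−λΣtᵢ). Here n = 7 and Σtᵢ = 3.8 + 10.9 + 9.1 + 9.3 + 11.6 + 11.7 + 8.3 = 64.7.
Posterior ∝ λ^5e^(−8λ) · λ^7e^(−64.7λ) = λ^12e^(−72.7λ), i.e. Gamma(13, 72.7).
Mode = (a−1)/b = 12/72.7 ≈ 0.1651.

λ̂_MAP = 0.1651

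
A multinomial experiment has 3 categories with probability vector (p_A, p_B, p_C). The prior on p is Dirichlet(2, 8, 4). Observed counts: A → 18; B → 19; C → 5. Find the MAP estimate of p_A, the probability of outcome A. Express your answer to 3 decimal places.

The posterior is Dirichlet(αᵢ + nᵢ) = Dirichlet(20, 27, 9).
For a Dirichlet(a₁,…,a_K) with all aᵢ > 1, the mode has j-th component (aⱼ − 1)/(Σaᵢ − K).
Here Σaᵢ = 56 and K = 3, so p_A = (20 − 1)/(56 − 3) = 19/53 ≈ 0.358.

MAP estimate of p_A = 0.358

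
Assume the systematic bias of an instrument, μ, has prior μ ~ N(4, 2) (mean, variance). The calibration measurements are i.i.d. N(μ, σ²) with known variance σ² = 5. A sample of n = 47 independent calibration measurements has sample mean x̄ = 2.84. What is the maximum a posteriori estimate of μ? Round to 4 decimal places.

n = 47, x̄ = 2.84.
For a Normal prior and Normal likelihood with known variance, the posterior is Normal; its mode equals its mean, the precision-weighted average.
Prior precision 1/σ₀² = 1/2 = 0.5; data precision n/σ² = 47/5 = 9.4.
μ̂ = (0.5·4 + 9.4·2.84) / (0.5 + 9.4) = 28.696/9.9 = 7174/2475 ≈ 2.8986.

μ̂_MAP = 2.8986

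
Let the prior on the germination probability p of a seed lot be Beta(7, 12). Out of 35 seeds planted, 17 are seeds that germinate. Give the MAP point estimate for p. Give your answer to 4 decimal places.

Prior: Beta(7, 12).
Data: 17 successes in 35 trials. The binomial likelihood contributes p^17(1−p)^18, so the posterior is Beta(7+17, 12+18) = Beta(24, 30).
For Beta(a, b) with a, b > 1 the mode is (a−1)/(a+b−2) = 23/52 ≈ 0.4423.

p̂_MAP = 0.4423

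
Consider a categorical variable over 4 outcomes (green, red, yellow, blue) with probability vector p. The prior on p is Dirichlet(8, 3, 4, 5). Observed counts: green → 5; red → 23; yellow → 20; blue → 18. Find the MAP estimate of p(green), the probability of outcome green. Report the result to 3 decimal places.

The posterior is Dirichlet(αᵢ + nᵢ) = Dirichlet(13, 26, 24, 23).
For a Dirichlet(a₁,…,a_K) with all aᵢ > 1, the mode has j-th component (aⱼ − 1)/(Σaᵢ − K).
Here Σaᵢ = 86 and K = 4, so p(green) = (13 − 1)/(86 − 4) = 12/82 ≈ 0.146.

MAP estimate of p(green) = 0.146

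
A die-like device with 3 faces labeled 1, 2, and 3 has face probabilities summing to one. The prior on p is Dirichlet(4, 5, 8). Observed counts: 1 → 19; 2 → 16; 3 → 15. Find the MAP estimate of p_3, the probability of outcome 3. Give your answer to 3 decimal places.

The posterior is Dirichlet(αᵢ + nᵢ) = Dirichlet(23, 21, 23).
For a Dirichlet(a₁,…,a_K) with all aᵢ > 1, the mode has j-th component (aⱼ − 1)/(Σaᵢ − K).
Here Σaᵢ = 67 and K = 3, so p_3 = (23 − 1)/(67 − 3) = 22/64 ≈ 0.344.

MAP estimate: 0.344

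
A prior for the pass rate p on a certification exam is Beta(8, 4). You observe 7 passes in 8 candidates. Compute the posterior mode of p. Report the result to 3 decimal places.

Prior: Beta(8, 4).
Data: 7 successes in 8 trials. The binomial likelihood contributes p^7(1−p)^1, so the posterior is Beta(8+7, 4+1) = Beta(15, 5).
For Beta(a, b) with a, b > 1 the mode is (a−1)/(a+b−2) = 14/18 ≈ 0.778.

p̂_MAP = 0.778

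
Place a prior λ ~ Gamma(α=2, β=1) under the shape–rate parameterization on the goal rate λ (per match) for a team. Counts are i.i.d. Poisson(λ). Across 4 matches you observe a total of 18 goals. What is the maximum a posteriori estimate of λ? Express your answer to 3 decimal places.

λ̂_MAP = 3.800

Σxᵢ = 18, n = 4.
Posterior ∝ λe^(−1λ) · λ^18e^(−4λ) = λ^19e^(−5λ), i.e. Gamma(shape=20, rate=5).
The mode of a Gamma(a, b) with a ≥ 1 (shape–rate) is (a−1)/b = 19/5 ≈ 3.800.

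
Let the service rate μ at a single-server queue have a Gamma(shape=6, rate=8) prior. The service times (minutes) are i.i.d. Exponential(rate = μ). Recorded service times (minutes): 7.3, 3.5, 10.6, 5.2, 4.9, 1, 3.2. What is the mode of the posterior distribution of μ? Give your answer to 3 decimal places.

The Exponential(rate=μ) likelihood is ∝ μ^n e^(−μΣtᵢ). Here n = 7 and Σtᵢ = 7.3 + 3.5 + 10.6 + 5.2 + 4.9 + 1 + 3.2 = 35.7.
Posterior ∝ μ^5e^(−8μ) · μ^7e^(−35.7μ) = μ^12e^(−43.7μ), i.e. Gamma(13, 43.7).
Mode = (a−1)/b = 12/43.7 ≈ 0.275.

μ̂_MAP = 0.275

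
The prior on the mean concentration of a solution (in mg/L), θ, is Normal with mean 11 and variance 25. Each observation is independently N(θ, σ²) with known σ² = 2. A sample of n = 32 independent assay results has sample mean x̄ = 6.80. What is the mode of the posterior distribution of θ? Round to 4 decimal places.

θ̂_MAP = 6.8105

n = 32, x̄ = 6.80.
For a Normal prior and Normal likelihood with known variance, the posterior is Normal; its mode equals its mean, the precision-weighted average.
Prior precision 1/σ₀² = 1/25 = 0.04; data precision n/σ² = 32/2 = 16.
θ̂ = (0.04·11 + 16·6.8) / (0.04 + 16) = 109.24/16.04 = 2731/401 ≈ 6.8105.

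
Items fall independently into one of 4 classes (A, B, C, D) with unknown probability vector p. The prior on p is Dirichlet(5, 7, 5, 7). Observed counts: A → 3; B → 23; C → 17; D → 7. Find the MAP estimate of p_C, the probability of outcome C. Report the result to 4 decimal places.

The posterior is Dirichlet(αᵢ + nᵢ) = Dirichlet(8, 30, 22, 14).
For a Dirichlet(a₁,…,a_K) with all aᵢ > 1, the mode has j-th component (aⱼ − 1)/(Σaᵢ − K).
Here Σaᵢ = 74 and K = 4, so p_C = (22 − 1)/(74 − 4) = 21/70 ≈ 0.3000.

MAP estimate of p_C = 0.3000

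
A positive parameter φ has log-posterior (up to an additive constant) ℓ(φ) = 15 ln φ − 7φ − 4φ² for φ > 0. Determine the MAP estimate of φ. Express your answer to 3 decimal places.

φ̂_MAP = 1.000

ℓ'(φ) = 15/φ − 7 − 8φ. Setting this to zero and multiplying by φ: 8φ² + 7φ − 15 = 0.
φ = (−7 + √(7² + 4·8·15)) / (2·8) = (−7 + √529) / 16 = (−7 + 23)/16 = 1.
ℓ''(φ) = −15/φ² − 8 < 0, confirming a maximum.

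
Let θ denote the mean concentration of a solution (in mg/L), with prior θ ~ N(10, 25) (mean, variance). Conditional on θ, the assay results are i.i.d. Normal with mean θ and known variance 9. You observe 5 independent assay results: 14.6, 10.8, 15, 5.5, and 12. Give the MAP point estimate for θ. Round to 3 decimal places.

θ̂_MAP = 11.474

n = 5; x̄ = (14.6 + 10.8 + 15 + 5.5 + 12)/5 = 57.9/5 = 11.58.
For a Normal prior and Normal likelihood with known variance, the posterior is Normal; its mode equals its mean, the precision-weighted average.
Prior precision 1/σ₀² = 1/25 = 0.04; data precision n/σ² = 5/9.
θ̂ = (0.04·10 + (5/9)·11.58) / (0.04 + 5/9) = (41/6)/(134/225) = 3075/268 ≈ 11.474.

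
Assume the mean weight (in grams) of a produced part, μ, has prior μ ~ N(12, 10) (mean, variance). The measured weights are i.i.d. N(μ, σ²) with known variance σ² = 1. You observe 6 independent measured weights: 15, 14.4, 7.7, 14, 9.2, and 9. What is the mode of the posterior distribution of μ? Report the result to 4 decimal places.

μ̂_MAP = 11.5574

n = 6; x̄ = (15 + 14.4 + 7.7 + 14 + 9.2 + 9)/6 = 69.3/6 = 11.55.
For a Normal prior and Normal likelihood with known variance, the posterior is Normal; its mode equals its mean, the precision-weighted average.
Prior precision 1/σ₀² = 1/10 = 0.1; data precision n/σ² = 6/1 = 6.
μ̂ = (0.1·12 + 6·11.55) / (0.1 + 6) = 70.5/6.1 = 705/61 ≈ 11.5574.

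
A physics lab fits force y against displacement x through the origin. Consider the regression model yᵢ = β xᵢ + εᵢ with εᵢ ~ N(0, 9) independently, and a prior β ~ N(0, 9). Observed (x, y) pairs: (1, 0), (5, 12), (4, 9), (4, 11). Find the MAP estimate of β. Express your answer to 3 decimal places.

β̂_MAP = 2.373

log p(β | y) = −Σ(yᵢ − βxᵢ)²/(2·9) − β²/(2·9) + const.
Setting the derivative to zero: Σxᵢ(yᵢ − βxᵢ)/9 − β/9 = 0, so β = Σxᵢyᵢ / (Σxᵢ² + σ²/τ²).
Σxᵢyᵢ = 1·0 + 5·12 + 4·9 + 4·11 = 140; Σxᵢ² = 58; σ²/τ² = 1.
β̂_MAP = 140 / (58 + 1) = 140/59 ≈ 2.373.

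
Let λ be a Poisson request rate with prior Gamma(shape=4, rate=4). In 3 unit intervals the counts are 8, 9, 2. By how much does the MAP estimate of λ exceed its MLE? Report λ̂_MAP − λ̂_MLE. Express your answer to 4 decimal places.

Σxᵢ = 19. Posterior is Gamma(23, 7); MAP = (23−1)/7 = 22/7 ≈ 3.14286.
MLE = x̄ = 19/3 ≈ 6.33333.
Difference = 22/7 − 19/3 = -67/21 ≈ -3.1905.

MAP − MLE = -3.1905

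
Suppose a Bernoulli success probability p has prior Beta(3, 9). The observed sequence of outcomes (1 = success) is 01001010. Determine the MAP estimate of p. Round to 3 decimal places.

p̂_MAP = 0.278

Prior: Beta(3, 9).
Data: 3 successes in 8 trials (from the sequence). The binomial likelihood contributes p^3(1−p)^5, so the posterior is Beta(3+3, 9+5) = Beta(6, 14).
For Beta(a, b) with a, b > 1 the mode is (a−1)/(a+b−2) = 5/18 ≈ 0.278.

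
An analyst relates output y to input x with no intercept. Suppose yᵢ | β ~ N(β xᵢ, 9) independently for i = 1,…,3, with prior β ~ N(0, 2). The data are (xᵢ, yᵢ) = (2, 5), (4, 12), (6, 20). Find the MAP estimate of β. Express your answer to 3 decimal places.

β̂_MAP = 2.942

log p(β | y) = −Σ(yᵢ − βxᵢ)²/(2·9) − β²/(2·2) + const.
Setting the derivative to zero: Σxᵢ(yᵢ − βxᵢ)/9 − β/2 = 0, so β = Σxᵢyᵢ / (Σxᵢ² + σ²/τ²).
Σxᵢyᵢ = 2·5 + 4·12 + 6·20 = 178; Σxᵢ² = 56; σ²/τ² = 4.5.
β̂_MAP = 178 / (56 + 4.5) = 178/60.5 ≈ 2.942.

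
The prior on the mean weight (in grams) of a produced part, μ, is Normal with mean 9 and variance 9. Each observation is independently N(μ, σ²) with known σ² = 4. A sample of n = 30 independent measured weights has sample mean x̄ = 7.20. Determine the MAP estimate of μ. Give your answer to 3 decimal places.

μ̂_MAP = 7.226

n = 30, x̄ = 7.20.
For a Normal prior and Normal likelihood with known variance, the posterior is Normal; its mode equals its mean, the precision-weighted average.
Prior precision 1/σ₀² = 1/9; data precision n/σ² = 30/4 = 7.5.
μ̂ = ((1/9)·9 + 7.5·7.2) / (1/9 + 7.5) = 55/(137/18) = 990/137 ≈ 7.226.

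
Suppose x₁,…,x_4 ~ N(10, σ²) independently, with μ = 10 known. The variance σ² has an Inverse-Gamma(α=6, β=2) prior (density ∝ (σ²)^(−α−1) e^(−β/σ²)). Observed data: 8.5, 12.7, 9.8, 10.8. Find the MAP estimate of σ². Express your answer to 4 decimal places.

Sum of squared deviations about the known mean: SS = (8.5−10)² + (12.7−10)² + (9.8−10)² + (10.8−10)² = 10.22.
The Normal likelihood contributes (σ²)^(−n/2) exp(−SS/(2σ²)), so the posterior is Inverse-Gamma(α + n/2, β + SS/2) = Inverse-Gamma(8, 7.11).
The mode of Inverse-Gamma(a, b) is b/(a+1) = 7.11/9 ≈ 0.7900.

σ̂²_MAP = 0.7900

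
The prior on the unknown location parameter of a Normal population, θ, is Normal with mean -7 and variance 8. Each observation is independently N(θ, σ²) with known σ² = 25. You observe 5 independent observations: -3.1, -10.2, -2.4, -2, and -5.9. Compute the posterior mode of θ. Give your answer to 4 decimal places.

θ̂_MAP = -5.5969

n = 5; x̄ = ((-3.1) + (-10.2) + (-2.4) + (-2) + (-5.9))/5 = -23.6/5 = -4.72.
For a Normal prior and Normal likelihood with known variance, the posterior is Normal; its mode equals its mean, the precision-weighted average.
Prior precision 1/σ₀² = 1/8 = 0.125; data precision n/σ² = 5/25 = 0.2.
θ̂ = (0.125·(-7) + 0.2·(-4.72)) / (0.125 + 0.2) = (-1.819)/0.325 = -1819/325 ≈ -5.5969.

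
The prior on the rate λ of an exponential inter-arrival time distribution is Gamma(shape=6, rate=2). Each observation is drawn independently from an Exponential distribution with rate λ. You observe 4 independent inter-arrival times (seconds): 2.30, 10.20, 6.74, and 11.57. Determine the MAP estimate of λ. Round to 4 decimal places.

λ̂_MAP = 0.2743

The Exponential(rate=λ) likelihood is ∝ λ^n e^(−λΣtᵢ). Here n = 4 and Σtᵢ = 2.30 + 10.20 + 6.74 + 11.57 = 30.81.
Posterior ∝ λ^5e^(−2λ) · λ^4e^(−30.81λ) = λ^9e^(−32.81λ), i.e. Gamma(10, 32.81).
Mode = (a−1)/b = 9/32.81 ≈ 0.2743.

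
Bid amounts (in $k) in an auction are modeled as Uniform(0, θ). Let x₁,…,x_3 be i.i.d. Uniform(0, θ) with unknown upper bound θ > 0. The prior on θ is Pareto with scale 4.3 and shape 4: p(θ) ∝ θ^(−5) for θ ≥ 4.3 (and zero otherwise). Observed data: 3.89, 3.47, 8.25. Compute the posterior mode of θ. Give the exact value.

The Uniform(0, θ) likelihood is θ^(−n) for θ ≥ max(xᵢ), zero otherwise. Here max(xᵢ) = 8.25.
Posterior ∝ θ^(−5) · θ^(−3) = θ^(−8) on θ ≥ max(4.3, 8.25) = 8.25.
This density is strictly decreasing in θ, so the posterior mode lies at the lower boundary of the support.

θ̂_MAP = 8.25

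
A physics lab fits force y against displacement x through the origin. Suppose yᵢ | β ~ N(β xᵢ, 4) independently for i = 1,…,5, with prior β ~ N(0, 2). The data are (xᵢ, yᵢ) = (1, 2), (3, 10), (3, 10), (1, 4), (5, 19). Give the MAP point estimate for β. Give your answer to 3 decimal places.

log p(β | y) = −Σ(yᵢ − βxᵢ)²/(2·4) − β²/(2·2) + const.
Setting the derivative to zero: Σxᵢ(yᵢ − βxᵢ)/4 − β/2 = 0, so β = Σxᵢyᵢ / (Σxᵢ² + σ²/τ²).
Σxᵢyᵢ = 1·2 + 3·10 + 3·10 + 1·4 + 5·19 = 161; Σxᵢ² = 45; σ²/τ² = 2.
β̂_MAP = 161 / (45 + 2) = 161/47 ≈ 3.426.

β̂_MAP = 3.426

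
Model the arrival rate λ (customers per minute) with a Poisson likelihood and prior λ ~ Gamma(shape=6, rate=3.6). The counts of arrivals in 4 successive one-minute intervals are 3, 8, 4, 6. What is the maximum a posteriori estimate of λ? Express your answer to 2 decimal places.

λ̂_MAP = 3.42

Σxᵢ = 3+8+4+6 = 21, with n = 4.
Posterior ∝ λ^5e^(−3.6λ) · λ^21e^(−4λ) = λ^26e^(−7.6λ), i.e. Gamma(shape=27, rate=7.6).
The mode of a Gamma(a, b) with a ≥ 1 (shape–rate) is (a−1)/b = 26/7.6 ≈ 3.42.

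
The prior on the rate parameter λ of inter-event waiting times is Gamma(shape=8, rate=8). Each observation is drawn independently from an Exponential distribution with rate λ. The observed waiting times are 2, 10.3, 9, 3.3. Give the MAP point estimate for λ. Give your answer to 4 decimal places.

λ̂_MAP = 0.3374

The Exponential(rate=λ) likelihood is ∝ λ^n e^(−λΣtᵢ). Here n = 4 and Σtᵢ = 2 + 10.3 + 9 + 3.3 = 24.6.
Posterior ∝ λ^7e^(−8λ) · λ^4e^(−24.6λ) = λ^11e^(−32.6λ), i.e. Gamma(12, 32.6).
Mode = (a−1)/b = 11/32.6 ≈ 0.3374.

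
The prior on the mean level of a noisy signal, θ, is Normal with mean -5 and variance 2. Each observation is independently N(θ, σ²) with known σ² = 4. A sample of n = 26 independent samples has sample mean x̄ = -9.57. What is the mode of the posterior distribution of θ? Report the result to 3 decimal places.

n = 26, x̄ = -9.57.
For a Normal prior and Normal likelihood with known variance, the posterior is Normal; its mode equals its mean, the precision-weighted average.
Prior precision 1/σ₀² = 1/2 = 0.5; data precision n/σ² = 26/4 = 6.5.
θ̂ = (0.5·(-5) + 6.5·(-9.57)) / (0.5 + 6.5) = (-64.705)/7 = -12941/1400 ≈ -9.244.

θ̂_MAP = -9.244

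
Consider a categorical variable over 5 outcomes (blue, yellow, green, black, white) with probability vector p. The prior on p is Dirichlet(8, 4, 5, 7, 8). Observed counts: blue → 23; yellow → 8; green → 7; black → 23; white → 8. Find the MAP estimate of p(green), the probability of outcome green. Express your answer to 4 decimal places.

MAP estimate of p(green) = 0.1146

The posterior is Dirichlet(αᵢ + nᵢ) = Dirichlet(31, 12, 12, 30, 16).
For a Dirichlet(a₁,…,a_K) with all aᵢ > 1, the mode has j-th component (aⱼ − 1)/(Σaᵢ − K).
Here Σaᵢ = 101 and K = 5, so p(green) = (12 − 1)/(101 − 5) = 11/96 ≈ 0.1146.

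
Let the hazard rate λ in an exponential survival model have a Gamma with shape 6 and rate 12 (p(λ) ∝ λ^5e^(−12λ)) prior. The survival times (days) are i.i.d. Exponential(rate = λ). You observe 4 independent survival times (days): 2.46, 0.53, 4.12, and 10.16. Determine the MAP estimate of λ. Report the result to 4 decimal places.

The Exponential(rate=λ) likelihood is ∝ λ^n e^(−λΣtᵢ). Here n = 4 and Σtᵢ = 2.46 + 0.53 + 4.12 + 10.16 = 17.27.
Posterior ∝ λ^5e^(−12λ) · λ^4e^(−17.27λ) = λ^9e^(−29.27λ), i.e. Gamma(10, 29.27).
Mode = (a−1)/b = 9/29.27 ≈ 0.3075.

λ̂_MAP = 0.3075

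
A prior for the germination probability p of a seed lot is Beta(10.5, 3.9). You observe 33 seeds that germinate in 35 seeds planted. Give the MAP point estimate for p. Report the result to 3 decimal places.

Prior: Beta(10.5, 3.9).
Data: 33 successes in 35 trials. The binomial likelihood contributes p^33(1−p)^2, so the posterior is Beta(10.5+33, 3.9+2) = Beta(43.5, 5.9).
For Beta(a, b) with a, b > 1 the mode is (a−1)/(a+b−2) = 42.5/47.4 ≈ 0.897.

p̂_MAP = 0.897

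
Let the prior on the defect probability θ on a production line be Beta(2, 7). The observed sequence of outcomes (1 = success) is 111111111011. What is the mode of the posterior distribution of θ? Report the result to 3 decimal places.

Prior: Beta(2, 7).
Data: 11 successes in 12 trials (from the sequence). The binomial likelihood contributes θ^11(1−θ)^1, so the posterior is Beta(2+11, 7+1) = Beta(13, 8).
For Beta(a, b) with a, b > 1 the mode is (a−1)/(a+b−2) = 12/19 ≈ 0.632.

θ̂_MAP = 0.632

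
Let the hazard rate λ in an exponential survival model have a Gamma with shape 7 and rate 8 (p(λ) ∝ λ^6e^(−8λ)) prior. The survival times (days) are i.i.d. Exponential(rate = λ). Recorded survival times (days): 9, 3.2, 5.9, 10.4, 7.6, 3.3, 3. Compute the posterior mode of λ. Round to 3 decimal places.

The Exponential(rate=λ) likelihood is ∝ λ^n e^(−λΣtᵢ). Here n = 7 and Σtᵢ = 9 + 3.2 + 5.9 + 10.4 + 7.6 + 3.3 + 3 = 42.4.
Posterior ∝ λ^6e^(−8λ) · λ^7e^(−42.4λ) = λ^13e^(−50.4λ), i.e. Gamma(14, 50.4).
Mode = (a−1)/b = 13/50.4 ≈ 0.258.

λ̂_MAP = 0.258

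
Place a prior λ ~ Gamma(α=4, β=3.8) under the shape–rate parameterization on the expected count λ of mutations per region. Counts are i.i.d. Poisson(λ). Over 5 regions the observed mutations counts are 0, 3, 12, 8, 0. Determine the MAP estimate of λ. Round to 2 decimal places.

λ̂_MAP = 2.95

Σxᵢ = 0+3+12+8+0 = 23, with n = 5.
Posterior ∝ λ^3e^(−3.8λ) · λ^23e^(−5λ) = λ^26e^(−8.8λ), i.e. Gamma(shape=27, rate=8.8).
The mode of a Gamma(a, b) with a ≥ 1 (shape–rate) is (a−1)/b = 26/8.8 ≈ 2.95.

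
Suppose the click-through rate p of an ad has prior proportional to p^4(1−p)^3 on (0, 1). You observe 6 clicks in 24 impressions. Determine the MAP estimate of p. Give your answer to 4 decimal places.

The prior density ∝ p^4(1−p)^3 is the kernel of Beta(5, 4).
Data: 6 successes in 24 trials. The binomial likelihood contributes p^6(1−p)^18, so the posterior is Beta(5+6, 4+18) = Beta(11, 22).
For Beta(a, b) with a, b > 1 the mode is (a−1)/(a+b−2) = 10/31 ≈ 0.3226.

p̂_MAP = 0.3226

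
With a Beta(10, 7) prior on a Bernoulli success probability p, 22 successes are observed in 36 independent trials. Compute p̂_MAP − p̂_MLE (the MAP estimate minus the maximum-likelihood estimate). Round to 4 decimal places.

MAP − MLE = -0.0033

Posterior is Beta(32, 21); MAP = (32−1)/(53−2) = 31/51 ≈ 0.60784.
MLE ignores the prior: p̂_MLE = k/n = 22/36 ≈ 0.61111.
Difference = 31/51 − 22/36 = -1/306 ≈ -0.0033.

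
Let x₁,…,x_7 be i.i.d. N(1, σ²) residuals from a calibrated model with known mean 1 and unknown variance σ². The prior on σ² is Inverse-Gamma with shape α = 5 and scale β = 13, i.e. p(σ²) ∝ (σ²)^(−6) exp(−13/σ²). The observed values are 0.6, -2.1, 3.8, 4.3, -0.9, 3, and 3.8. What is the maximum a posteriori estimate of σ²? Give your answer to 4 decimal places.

σ̂²_MAP = 3.6816

Sum of squared deviations about the known mean: SS = (0.6−1)² + (-2.1−1)² + (3.8−1)² + (4.3−1)² + (-0.9−1)² + (3−1)² + (3.8−1)² = 43.95.
The Normal likelihood contributes (σ²)^(−n/2) exp(−SS/(2σ²)), so the posterior is Inverse-Gamma(α + n/2, β + SS/2) = Inverse-Gamma(8.5, 34.975).
The mode of Inverse-Gamma(a, b) is b/(a+1) = 34.975/9.5 ≈ 3.6816.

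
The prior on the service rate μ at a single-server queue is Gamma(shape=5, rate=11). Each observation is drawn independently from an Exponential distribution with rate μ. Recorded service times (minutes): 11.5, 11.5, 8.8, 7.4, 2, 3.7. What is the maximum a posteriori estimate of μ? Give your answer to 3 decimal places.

The Exponential(rate=μ) likelihood is ∝ μ^n e^(−μΣtᵢ). Here n = 6 and Σtᵢ = 11.5 + 11.5 + 8.8 + 7.4 + 2 + 3.7 = 44.9.
Posterior ∝ μ^4e^(−11μ) · μ^6e^(−44.9μ) = μ^10e^(−55.9μ), i.e. Gamma(11, 55.9).
Mode = (a−1)/b = 10/55.9 ≈ 0.179.

μ̂_MAP = 0.179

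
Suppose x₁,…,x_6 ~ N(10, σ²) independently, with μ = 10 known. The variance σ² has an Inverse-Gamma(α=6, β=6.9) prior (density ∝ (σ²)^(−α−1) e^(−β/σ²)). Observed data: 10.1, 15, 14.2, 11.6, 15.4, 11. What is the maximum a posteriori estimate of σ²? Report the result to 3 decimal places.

σ̂²_MAP = 4.459

Sum of squared deviations about the known mean: SS = (10.1−10)² + (15−10)² + (14.2−10)² + (11.6−10)² + (15.4−10)² + (11−10)² = 75.37.
The Normal likelihood contributes (σ²)^(−n/2) exp(−SS/(2σ²)), so the posterior is Inverse-Gamma(α + n/2, β + SS/2) = Inverse-Gamma(9, 44.585).
The mode of Inverse-Gamma(a, b) is b/(a+1) = 44.585/10 ≈ 4.459.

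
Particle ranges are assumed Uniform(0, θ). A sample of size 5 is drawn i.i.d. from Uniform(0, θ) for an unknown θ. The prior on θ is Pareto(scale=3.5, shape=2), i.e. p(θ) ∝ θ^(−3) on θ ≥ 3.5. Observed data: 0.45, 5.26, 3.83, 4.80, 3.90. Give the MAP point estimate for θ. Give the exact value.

The Uniform(0, θ) likelihood is θ^(−n) for θ ≥ max(xᵢ), zero otherwise. Here max(xᵢ) = 5.26.
Posterior ∝ θ^(−3) · θ^(−5) = θ^(−8) on θ ≥ max(3.5, 5.26) = 5.26.
This density is strictly decreasing in θ, so the posterior mode lies at the lower boundary of the support.

θ̂_MAP = 5.26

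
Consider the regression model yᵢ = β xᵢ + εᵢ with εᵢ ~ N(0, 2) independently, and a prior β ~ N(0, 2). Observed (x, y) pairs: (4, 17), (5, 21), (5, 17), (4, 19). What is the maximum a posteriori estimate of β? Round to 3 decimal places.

β̂_MAP = 4.024

log p(β | y) = −Σ(yᵢ − βxᵢ)²/(2·2) − β²/(2·2) + const.
Setting the derivative to zero: Σxᵢ(yᵢ − βxᵢ)/2 − β/2 = 0, so β = Σxᵢyᵢ / (Σxᵢ² + σ²/τ²).
Σxᵢyᵢ = 4·17 + 5·21 + 5·17 + 4·19 = 334; Σxᵢ² = 82; σ²/τ² = 1.
β̂_MAP = 334 / (82 + 1) = 334/83 ≈ 4.024.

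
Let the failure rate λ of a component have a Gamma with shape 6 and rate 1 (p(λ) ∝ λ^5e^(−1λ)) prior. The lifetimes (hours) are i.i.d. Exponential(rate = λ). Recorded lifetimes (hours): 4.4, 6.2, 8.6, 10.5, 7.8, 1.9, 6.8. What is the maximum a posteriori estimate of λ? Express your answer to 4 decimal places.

The Exponential(rate=λ) likelihood is ∝ λ^n e^(−λΣtᵢ). Here n = 7 and Σtᵢ = 4.4 + 6.2 + 8.6 + 10.5 + 7.8 + 1.9 + 6.8 = 46.2.
Posterior ∝ λ^5e^(−1λ) · λ^7e^(−46.2λ) = λ^12e^(−47.2λ), i.e. Gamma(13, 47.2).
Mode = (a−1)/b = 12/47.2 ≈ 0.2542.

λ̂_MAP = 0.2542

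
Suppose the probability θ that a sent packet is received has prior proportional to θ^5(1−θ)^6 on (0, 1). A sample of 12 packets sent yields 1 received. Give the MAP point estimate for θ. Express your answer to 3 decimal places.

The prior density ∝ θ^5(1−θ)^6 is the kernel of Beta(6, 7).
Data: 1 success in 12 trials. The binomial likelihood contributes θ(1−θ)^11, so the posterior is Beta(6+1, 7+11) = Beta(7, 18).
For Beta(a, b) with a, b > 1 the mode is (a−1)/(a+b−2) = 6/23 ≈ 0.261.

θ̂_MAP = 0.261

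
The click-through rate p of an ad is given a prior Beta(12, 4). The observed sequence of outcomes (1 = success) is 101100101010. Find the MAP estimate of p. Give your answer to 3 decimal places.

Prior: Beta(12, 4).
Data: 6 successes in 12 trials (from the sequence). The binomial likelihood contributes p^6(1−p)^6, so the posterior is Beta(12+6, 4+6) = Beta(18, 10).
For Beta(a, b) with a, b > 1 the mode is (a−1)/(a+b−2) = 17/26 ≈ 0.654.

p̂_MAP = 0.654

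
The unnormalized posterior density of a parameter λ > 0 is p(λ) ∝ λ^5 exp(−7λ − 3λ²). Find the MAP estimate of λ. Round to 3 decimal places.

ℓ'(λ) = 5/λ − 7 − 6λ. Setting this to zero and multiplying by λ: 6λ² + 7λ − 5 = 0.
λ = (−7 + √(7² + 4·6·5)) / (2·6) = (−7 + √169) / 12 = (−7 + 13)/12 = 1/2.
ℓ''(λ) = −5/λ² − 6 < 0, confirming a maximum.

λ̂_MAP = 0.500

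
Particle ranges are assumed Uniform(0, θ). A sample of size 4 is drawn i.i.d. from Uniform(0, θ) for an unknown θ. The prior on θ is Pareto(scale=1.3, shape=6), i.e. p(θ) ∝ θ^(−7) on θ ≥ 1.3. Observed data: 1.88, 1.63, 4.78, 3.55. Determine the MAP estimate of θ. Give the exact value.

The Uniform(0, θ) likelihood is θ^(−n) for θ ≥ max(xᵢ), zero otherwise. Here max(xᵢ) = 4.78.
Posterior ∝ θ^(−7) · θ^(−4) = θ^(−11) on θ ≥ max(1.3, 4.78) = 4.78.
This density is strictly decreasing in θ, so the posterior mode lies at the lower boundary of the support.

θ̂_MAP = 4.78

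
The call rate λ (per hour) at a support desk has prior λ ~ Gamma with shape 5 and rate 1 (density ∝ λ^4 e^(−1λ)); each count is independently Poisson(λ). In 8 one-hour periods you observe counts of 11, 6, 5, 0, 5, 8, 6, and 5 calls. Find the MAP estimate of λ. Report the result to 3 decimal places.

λ̂_MAP = 5.556

Σxᵢ = 11+6+5+0+5+8+6+5 = 46, with n = 8.
Posterior ∝ λ^4e^(−1λ) · λ^46e^(−8λ) = λ^50e^(−9λ), i.e. Gamma(shape=51, rate=9).
The mode of a Gamma(a, b) with a ≥ 1 (shape–rate) is (a−1)/b = 50/9 ≈ 5.556.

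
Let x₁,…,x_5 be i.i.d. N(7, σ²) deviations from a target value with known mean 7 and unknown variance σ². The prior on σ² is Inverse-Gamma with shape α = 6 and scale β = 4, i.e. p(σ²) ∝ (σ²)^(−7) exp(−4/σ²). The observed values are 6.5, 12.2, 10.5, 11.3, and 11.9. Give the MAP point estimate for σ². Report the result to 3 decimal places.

σ̂²_MAP = 4.739

Sum of squared deviations about the known mean: SS = (6.5−7)² + (12.2−7)² + (10.5−7)² + (11.3−7)² + (11.9−7)² = 82.04.
The Normal likelihood contributes (σ²)^(−n/2) exp(−SS/(2σ²)), so the posterior is Inverse-Gamma(α + n/2, β + SS/2) = Inverse-Gamma(8.5, 45.02).
The mode of Inverse-Gamma(a, b) is b/(a+1) = 45.02/9.5 ≈ 4.739.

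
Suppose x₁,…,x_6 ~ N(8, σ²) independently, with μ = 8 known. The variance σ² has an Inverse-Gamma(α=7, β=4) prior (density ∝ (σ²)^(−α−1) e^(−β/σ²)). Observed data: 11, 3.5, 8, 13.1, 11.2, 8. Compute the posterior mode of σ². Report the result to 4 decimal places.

σ̂²_MAP = 3.3409

Sum of squared deviations about the known mean: SS = (11−8)² + (3.5−8)² + (8−8)² + (13.1−8)² + (11.2−8)² + (8−8)² = 65.5.
The Normal likelihood contributes (σ²)^(−n/2) exp(−SS/(2σ²)), so the posterior is Inverse-Gamma(α + n/2, β + SS/2) = Inverse-Gamma(10, 36.75).
The mode of Inverse-Gamma(a, b) is b/(a+1) = 36.75/11 ≈ 3.3409.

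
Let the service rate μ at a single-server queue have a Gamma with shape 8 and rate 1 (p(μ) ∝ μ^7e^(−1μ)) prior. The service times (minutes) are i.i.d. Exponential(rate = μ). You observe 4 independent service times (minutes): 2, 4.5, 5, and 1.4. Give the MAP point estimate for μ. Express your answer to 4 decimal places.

The Exponential(rate=μ) likelihood is ∝ μ^n e^(−μΣtᵢ). Here n = 4 and Σtᵢ = 2 + 4.5 + 5 + 1.4 = 12.9.
Posterior ∝ μ^7e^(−1μ) · μ^4e^(−12.9μ) = μ^11e^(−13.9μ), i.e. Gamma(12, 13.9).
Mode = (a−1)/b = 11/13.9 ≈ 0.7914.

μ̂_MAP = 0.7914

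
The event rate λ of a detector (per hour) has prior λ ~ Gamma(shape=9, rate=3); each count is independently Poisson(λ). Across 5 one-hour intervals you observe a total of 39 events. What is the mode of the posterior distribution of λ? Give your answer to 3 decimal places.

λ̂_MAP = 5.875

Σxᵢ = 39, n = 5.
Posterior ∝ λ^8e^(−3λ) · λ^39e^(−5λ) = λ^47e^(−8λ), i.e. Gamma(shape=48, rate=8).
The mode of a Gamma(a, b) with a ≥ 1 (shape–rate) is (a−1)/b = 47/8 ≈ 5.875.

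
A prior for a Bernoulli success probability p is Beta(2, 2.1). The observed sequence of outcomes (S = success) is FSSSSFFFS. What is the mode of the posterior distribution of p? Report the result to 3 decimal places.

p̂_MAP = 0.541

Prior: Beta(2, 2.1).
Data: 5 successes in 9 trials (from the sequence). The binomial likelihood contributes p^5(1−p)^4, so the posterior is Beta(2+5, 2.1+4) = Beta(7, 6.1).
For Beta(a, b) with a, b > 1 the mode is (a−1)/(a+b−2) = 6/11.1 ≈ 0.541.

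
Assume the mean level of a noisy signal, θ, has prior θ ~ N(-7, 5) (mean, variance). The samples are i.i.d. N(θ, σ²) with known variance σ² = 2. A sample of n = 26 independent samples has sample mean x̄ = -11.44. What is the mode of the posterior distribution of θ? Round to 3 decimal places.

n = 26, x̄ = -11.44.
For a Normal prior and Normal likelihood with known variance, the posterior is Normal; its mode equals its mean, the precision-weighted average.
Prior precision 1/σ₀² = 1/5 = 0.2; data precision n/σ² = 26/2 = 13.
θ̂ = (0.2·(-7) + 13·(-11.44)) / (0.2 + 13) = (-150.12)/13.2 = -1251/110 ≈ -11.373.

θ̂_MAP = -11.373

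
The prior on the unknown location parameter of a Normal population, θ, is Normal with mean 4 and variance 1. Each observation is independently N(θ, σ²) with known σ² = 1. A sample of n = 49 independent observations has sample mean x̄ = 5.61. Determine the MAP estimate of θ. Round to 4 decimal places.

θ̂_MAP = 5.5778

n = 49, x̄ = 5.61.
For a Normal prior and Normal likelihood with known variance, the posterior is Normal; its mode equals its mean, the precision-weighted average.
Prior precision 1/σ₀² = 1/1 = 1; data precision n/σ² = 49/1 = 49.
θ̂ = (1·4 + 49·5.61) / (1 + 49) = 278.89/50 = 5.5778.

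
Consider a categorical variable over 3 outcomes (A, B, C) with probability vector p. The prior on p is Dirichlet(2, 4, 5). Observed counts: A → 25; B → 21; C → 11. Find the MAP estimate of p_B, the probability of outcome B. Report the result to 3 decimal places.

The posterior is Dirichlet(αᵢ + nᵢ) = Dirichlet(27, 25, 16).
For a Dirichlet(a₁,…,a_K) with all aᵢ > 1, the mode has j-th component (aⱼ − 1)/(Σaᵢ − K).
Here Σaᵢ = 68 and K = 3, so p_B = (25 − 1)/(68 − 3) = 24/65 ≈ 0.369.

MAP estimate of p_B = 0.369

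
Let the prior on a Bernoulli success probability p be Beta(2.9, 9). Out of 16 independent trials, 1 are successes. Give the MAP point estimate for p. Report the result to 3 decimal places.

p̂_MAP = 0.112

Prior: Beta(2.9, 9).
Data: 1 success in 16 trials. The binomial likelihood contributes p(1−p)^15, so the posterior is Beta(2.9+1, 9+15) = Beta(3.9, 24).
For Beta(a, b) with a, b > 1 the mode is (a−1)/(a+b−2) = 2.9/25.9 ≈ 0.112.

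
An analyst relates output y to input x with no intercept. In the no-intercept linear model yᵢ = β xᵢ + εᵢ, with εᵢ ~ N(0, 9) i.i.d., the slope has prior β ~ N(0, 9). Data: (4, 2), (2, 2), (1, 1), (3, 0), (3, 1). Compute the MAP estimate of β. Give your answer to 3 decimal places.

β̂_MAP = 0.400

log p(β | y) = −Σ(yᵢ − βxᵢ)²/(2·9) − β²/(2·9) + const.
Setting the derivative to zero: Σxᵢ(yᵢ − βxᵢ)/9 − β/9 = 0, so β = Σxᵢyᵢ / (Σxᵢ² + σ²/τ²).
Σxᵢyᵢ = 4·2 + 2·2 + 1·1 + 3·0 + 3·1 = 16; Σxᵢ² = 39; σ²/τ² = 1.
β̂_MAP = 16 / (39 + 1) = 16/40 ≈ 0.400.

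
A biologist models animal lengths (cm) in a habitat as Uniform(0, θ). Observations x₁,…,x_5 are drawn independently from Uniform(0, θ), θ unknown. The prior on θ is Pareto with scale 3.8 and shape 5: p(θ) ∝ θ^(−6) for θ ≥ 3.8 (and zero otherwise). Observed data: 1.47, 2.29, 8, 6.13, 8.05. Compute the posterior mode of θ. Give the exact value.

The Uniform(0, θ) likelihood is θ^(−n) for θ ≥ max(xᵢ), zero otherwise. Here max(xᵢ) = 8.05.
Posterior ∝ θ^(−6) · θ^(−5) = θ^(−11) on θ ≥ max(3.8, 8.05) = 8.05.
This density is strictly decreasing in θ, so the posterior mode lies at the lower boundary of the support.

θ̂_MAP = 8.05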